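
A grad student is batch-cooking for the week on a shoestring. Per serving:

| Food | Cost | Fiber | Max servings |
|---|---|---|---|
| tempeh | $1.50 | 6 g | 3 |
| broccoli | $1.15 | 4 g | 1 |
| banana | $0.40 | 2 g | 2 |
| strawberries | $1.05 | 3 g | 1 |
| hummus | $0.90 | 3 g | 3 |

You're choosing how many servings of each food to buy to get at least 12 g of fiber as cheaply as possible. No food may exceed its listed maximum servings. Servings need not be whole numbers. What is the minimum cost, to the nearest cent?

Cost per g of fiber: banana $0.2000, tempeh $0.2500, broccoli $0.2875, hummus $0.3000, strawberries $0.3500.
Take 2 servings of banana: +4.0 g fiber for $0.80 (total $0.80, still need 8.0 g).
Take 1.333 servings of tempeh: +8.0 g fiber for $2.00 (total $2.80, still need 0.0 g).
Filling from the cheapest source first is optimal under one linear minimum: $2.80.

$2.80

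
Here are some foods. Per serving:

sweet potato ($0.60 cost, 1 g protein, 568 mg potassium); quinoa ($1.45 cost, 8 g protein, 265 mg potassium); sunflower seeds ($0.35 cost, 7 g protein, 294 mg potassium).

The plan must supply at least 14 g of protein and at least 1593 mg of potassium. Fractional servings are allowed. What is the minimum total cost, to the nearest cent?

$1.75

With two linear requirements the optimum uses one or two foods; enumerate the corners.
sweet potato only: max(14/1, 1593/568) = 14 servings → $8.40.
quinoa only: max(14/8, 1593/265) = 6.011 servings → $8.72.
sunflower seeds only: max(14/7, 1593/294) = 5.418 servings → $1.90.
sweet potato + quinoa with both tight: 2.111 servings and 1.486 servings → $3.42.
sweet potato + sunflower seeds with both tight: 1.911 servings and 1.727 servings → $1.75.
quinoa + sunflower seeds: the both-tight solution has a negative serving — not a feasible corner.
The minimum over all feasible corners is $1.75.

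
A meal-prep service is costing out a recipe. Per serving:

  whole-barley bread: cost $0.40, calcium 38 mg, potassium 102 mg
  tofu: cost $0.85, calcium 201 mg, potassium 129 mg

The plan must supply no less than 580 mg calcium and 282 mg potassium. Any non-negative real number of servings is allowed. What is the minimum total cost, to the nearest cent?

$2.45

For a min-cost LP with two ≥-constraints, a basic feasible solution has at most two positive variables.
whole-barley bread only: max(580/38, 282/102) = 15.26 servings → $6.11.
tofu only: max(580/201, 282/129) = 2.886 servings → $2.45.
whole-barley bread + tofu with both targets exact would need a negative amount; discard.
The minimum over all feasible corners is $2.45.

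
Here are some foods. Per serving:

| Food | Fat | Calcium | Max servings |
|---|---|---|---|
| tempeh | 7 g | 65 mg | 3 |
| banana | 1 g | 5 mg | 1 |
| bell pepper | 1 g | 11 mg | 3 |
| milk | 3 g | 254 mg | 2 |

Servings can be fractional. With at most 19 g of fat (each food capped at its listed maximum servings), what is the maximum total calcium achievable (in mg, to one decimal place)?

633.9 mg

Calcium per g fat: milk 84.67, bell pepper 11, tempeh 9.286, banana 5.
Take 2 servings of milk: uses 6 g fat, +508.0 mg calcium (running total 508.0 mg).
Take 3 servings of bell pepper: uses 3 g fat, +33.0 mg calcium (running total 541.0 mg).
Take 1.429 servings of tempeh: uses 10 g fat, +92.9 mg calcium (running total 633.9 mg).
Filling greedily by calcium-per-g fat is optimal for one linear limit, giving 633.9 mg.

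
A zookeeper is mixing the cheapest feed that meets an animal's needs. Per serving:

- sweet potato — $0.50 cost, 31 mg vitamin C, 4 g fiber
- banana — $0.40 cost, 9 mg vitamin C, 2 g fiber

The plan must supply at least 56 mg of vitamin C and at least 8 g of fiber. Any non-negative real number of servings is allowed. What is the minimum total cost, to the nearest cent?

The cheapest plan sits at a corner of the feasible region — with two constraints it uses at most two foods.
sweet potato only: max(56/31, 8/4) = 2 servings → $1.00.
banana only: max(56/9, 8/2) = 6.222 servings → $2.49.
sweet potato + banana with both tight: 1.538 servings and 0.9231 servings → $1.14.
So the least-cost plan costs $1.00.

$1.00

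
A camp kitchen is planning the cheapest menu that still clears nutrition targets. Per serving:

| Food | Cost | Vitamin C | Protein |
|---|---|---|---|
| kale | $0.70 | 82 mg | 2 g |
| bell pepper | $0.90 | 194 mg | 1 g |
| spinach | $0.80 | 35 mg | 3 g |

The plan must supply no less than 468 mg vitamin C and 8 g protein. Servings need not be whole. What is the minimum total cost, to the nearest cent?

$3.30

An LP optimum is at a vertex; with two nutrient constraints at most two foods are used. Check each candidate.
kale only: max(468/82, 8/2) = 5.707 servings → $4.00.
bell pepper only: max(468/194, 8/1) = 8 servings → $7.20.
spinach only: max(468/35, 8/3) = 13.37 servings → $10.70.
kale + bell pepper with both tight: 3.542 servings and 0.915 servings → $3.30.
kale + spinach: the both-tight solution has a negative serving — not a feasible corner.
bell pepper + spinach with both tight: 2.055 servings and 1.982 servings → $3.43.
The minimum over all feasible corners is $3.30.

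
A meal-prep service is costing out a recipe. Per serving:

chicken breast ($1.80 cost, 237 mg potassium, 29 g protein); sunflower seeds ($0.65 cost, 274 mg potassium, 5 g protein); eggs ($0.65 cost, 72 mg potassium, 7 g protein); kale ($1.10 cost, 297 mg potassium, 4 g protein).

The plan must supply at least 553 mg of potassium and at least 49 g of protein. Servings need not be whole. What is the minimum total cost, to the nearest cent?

$3.26

A basic optimal solution has at most two foods positive. Try each food alone and each pair with both targets met exactly.
chicken breast only: max(553/237, 49/29) = 2.333 servings → $4.20.
sunflower seeds only: max(553/274, 49/5) = 9.8 servings → $6.37.
eggs only: max(553/72, 49/7) = 7.681 servings → $4.99.
kale only: max(553/297, 49/4) = 12.25 servings → $13.47.
chicken breast + sunflower seeds with both tight: 1.577 servings and 0.6543 servings → $3.26.
chicken breast + eggs: intersection lies outside the first quadrant.
chicken breast + kale with both tight: 1.61 servings and 0.5772 servings → $3.53.
sunflower seeds + eggs with both tight: 0.2202 servings and 6.843 servings → $4.59.
sunflower seeds + kale with both targets exact would need a negative amount; discard.
eggs + kale with both tight: 6.891 servings and 0.1915 servings → $4.69.
So the least-cost plan costs $3.26.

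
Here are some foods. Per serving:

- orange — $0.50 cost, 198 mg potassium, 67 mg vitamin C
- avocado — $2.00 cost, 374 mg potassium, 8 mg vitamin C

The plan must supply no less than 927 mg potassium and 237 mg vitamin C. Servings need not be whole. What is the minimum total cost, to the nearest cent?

$2.34

An LP optimum is at a vertex; with two nutrient constraints at most two foods are used. Check each candidate.
orange only: max(927/198, 237/67) = 4.682 servings → $2.34.
avocado only: max(927/374, 237/8) = 29.62 servings → $59.25.
orange + avocado with both tight: 3.46 servings and 0.6468 servings → $3.02.
Cheapest feasible corner: $2.34.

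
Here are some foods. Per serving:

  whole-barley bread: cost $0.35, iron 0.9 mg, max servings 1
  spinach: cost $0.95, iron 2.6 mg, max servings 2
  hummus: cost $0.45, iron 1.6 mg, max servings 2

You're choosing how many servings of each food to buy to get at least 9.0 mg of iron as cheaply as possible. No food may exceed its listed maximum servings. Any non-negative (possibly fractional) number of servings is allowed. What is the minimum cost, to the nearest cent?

$3.03

Cost per mg of iron: hummus $0.2812, spinach $0.3654, whole-barley bread $0.3889.
Take 2 servings of hummus: +3.2 mg iron for $0.90 (total $0.90, still need 5.8 mg).
Take 2 servings of spinach: +5.2 mg iron for $1.90 (total $2.80, still need 0.6 mg).
Take 0.6667 servings of whole-barley bread: +0.6 mg iron for $0.23 (total $3.03, still need 0.0 mg).
Greedy by cheapest-per-mg is optimal for a single linear constraint, so the minimum cost is $3.03.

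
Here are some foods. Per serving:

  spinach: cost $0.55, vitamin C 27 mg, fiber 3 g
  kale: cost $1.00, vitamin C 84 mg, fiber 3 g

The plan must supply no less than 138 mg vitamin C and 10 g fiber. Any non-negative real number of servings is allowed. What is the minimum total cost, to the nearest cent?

At the optimum either one food covers both requirements or two foods hit both targets exactly; no other combination can be cheaper.
spinach only: max(138/27, 10/3) = 5.111 servings → $2.81.
kale only: max(138/84, 10/3) = 3.333 servings → $3.33.
spinach + kale with both tight: 2.491 servings and 0.8421 servings → $2.21.
The minimum over all feasible corners is $2.21.

$2.21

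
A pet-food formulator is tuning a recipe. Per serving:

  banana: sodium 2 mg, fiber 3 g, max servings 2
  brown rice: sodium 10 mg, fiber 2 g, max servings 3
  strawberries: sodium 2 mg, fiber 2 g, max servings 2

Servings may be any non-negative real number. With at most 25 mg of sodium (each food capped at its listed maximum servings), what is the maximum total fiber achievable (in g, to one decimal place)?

13.4 g

Fiber per mg sodium: banana 1.5, strawberries 1, brown rice 0.2.
Take 2 servings of banana: uses 4 mg sodium, +6.0 g fiber (running total 6.0 g).
Take 2 servings of strawberries: uses 4 mg sodium, +4.0 g fiber (running total 10.0 g).
Take 1.7 servings of brown rice: uses 17 mg sodium, +3.4 g fiber (running total 13.4 g).
Filling greedily by fiber-per-mg sodium is optimal for one linear limit, giving 13.4 g.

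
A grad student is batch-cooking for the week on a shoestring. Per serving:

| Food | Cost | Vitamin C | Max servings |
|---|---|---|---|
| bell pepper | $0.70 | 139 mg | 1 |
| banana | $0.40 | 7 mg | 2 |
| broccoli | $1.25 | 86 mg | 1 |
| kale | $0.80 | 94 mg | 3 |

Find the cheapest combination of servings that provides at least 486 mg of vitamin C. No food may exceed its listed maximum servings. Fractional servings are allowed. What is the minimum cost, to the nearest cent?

Cost per mg of vitamin C: bell pepper $0.0050, kale $0.0085, broccoli $0.0145, banana $0.0571.
Take 1 serving of bell pepper: +139.0 mg vitamin C for $0.70 (total $0.70, still need 347.0 mg).
Take 3 servings of kale: +282.0 mg vitamin C for $2.40 (total $3.10, still need 65.0 mg).
Take 0.7558 servings of broccoli: +65.0 mg vitamin C for $0.94 (total $4.04, still need 0.0 mg).
Greedy by cheapest-per-mg is optimal for a single linear constraint, so the minimum cost is $4.04.

$4.04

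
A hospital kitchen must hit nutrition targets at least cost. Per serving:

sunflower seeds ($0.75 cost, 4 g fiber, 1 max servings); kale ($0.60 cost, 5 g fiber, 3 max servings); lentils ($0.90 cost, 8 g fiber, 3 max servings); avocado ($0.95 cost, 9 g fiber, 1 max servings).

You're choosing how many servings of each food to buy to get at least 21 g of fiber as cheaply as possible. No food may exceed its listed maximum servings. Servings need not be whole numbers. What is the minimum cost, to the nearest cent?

Cost per g of fiber: avocado $0.1056, lentils $0.1125, kale $0.1200, sunflower seeds $0.1875.
Take 1 serving of avocado: +9.0 g fiber for $0.95 (total $0.95, still need 12.0 g).
Take 1.5 servings of lentils: +12.0 g fiber for $1.35 (total $2.30, still need 0.0 g).
Filling from the cheapest source first is optimal under one linear minimum: $2.30.

$2.30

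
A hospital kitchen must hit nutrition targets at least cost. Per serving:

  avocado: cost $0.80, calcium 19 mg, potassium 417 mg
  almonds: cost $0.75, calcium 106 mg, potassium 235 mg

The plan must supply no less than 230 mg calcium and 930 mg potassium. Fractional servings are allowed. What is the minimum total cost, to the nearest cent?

avocado only: max(230/19, 930/417) = 12.11 servings → $9.68.
almonds only: max(230/106, 930/235) = 3.957 servings → $2.97.
avocado + almonds with both tight: 1.121 servings and 1.969 servings → $2.37.
So the least-cost plan costs $2.37.

$2.37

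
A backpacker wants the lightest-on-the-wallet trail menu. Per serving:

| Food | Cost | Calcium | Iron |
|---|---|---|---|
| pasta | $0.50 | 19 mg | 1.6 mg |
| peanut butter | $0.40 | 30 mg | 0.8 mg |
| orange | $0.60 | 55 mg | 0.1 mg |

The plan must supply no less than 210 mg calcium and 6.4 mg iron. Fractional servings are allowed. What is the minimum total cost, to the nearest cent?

For a min-cost LP with two ≥-constraints, a basic feasible solution has at most two positive variables.
pasta only: max(210/19, 6.4/1.6) = 11.05 servings → $5.53.
peanut butter only: max(210/30, 6.4/0.8) = 8 servings → $3.20.
orange only: max(210/55, 6.4/0.1) = 64 servings → $38.40.
pasta + peanut butter with both tight: 0.7317 servings and 6.537 servings → $2.98.
pasta + orange with both tight: 3.844 servings and 2.49 servings → $3.42.
peanut butter + orange: intersection lies outside the first quadrant.
So the least-cost plan costs $2.98.

$2.98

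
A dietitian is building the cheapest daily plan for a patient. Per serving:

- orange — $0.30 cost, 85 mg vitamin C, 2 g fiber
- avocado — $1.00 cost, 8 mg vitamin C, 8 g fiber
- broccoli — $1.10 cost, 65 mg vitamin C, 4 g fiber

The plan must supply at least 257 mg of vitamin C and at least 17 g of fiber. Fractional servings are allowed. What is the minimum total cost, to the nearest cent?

$2.27

orange only: max(257/85, 17/2) = 8.5 servings → $2.55.
avocado only: max(257/8, 17/8) = 32.12 servings → $32.12.
broccoli only: max(257/65, 17/4) = 4.25 servings → $4.67.
orange + avocado with both tight: 2.892 servings and 1.402 servings → $2.27.
orange + broccoli: the both-tight solution has a negative serving — not a feasible corner.
avocado + broccoli with both tight: 0.1578 servings and 3.934 servings → $4.49.
The minimum over all feasible corners is $2.27.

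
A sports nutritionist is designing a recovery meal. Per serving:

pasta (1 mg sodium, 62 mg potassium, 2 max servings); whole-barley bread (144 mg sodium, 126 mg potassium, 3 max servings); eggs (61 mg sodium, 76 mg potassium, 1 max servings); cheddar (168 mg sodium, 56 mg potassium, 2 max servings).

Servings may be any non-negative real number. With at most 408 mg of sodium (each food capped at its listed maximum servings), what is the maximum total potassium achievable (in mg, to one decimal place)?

501.9 mg

Potassium per mg sodium: pasta 62, eggs 1.246, whole-barley bread 0.875, cheddar 0.3333.
Take 2 servings of pasta: uses 2 mg sodium, +124.0 mg potassium (running total 124.0 mg).
Take 1 serving of eggs: uses 61 mg sodium, +76.0 mg potassium (running total 200.0 mg).
Take 2.396 servings of whole-barley bread: uses 345 mg sodium, +301.9 mg potassium (running total 501.9 mg).
Greedy by best ratio exhausts the sodium allowance optimally: 501.9 mg.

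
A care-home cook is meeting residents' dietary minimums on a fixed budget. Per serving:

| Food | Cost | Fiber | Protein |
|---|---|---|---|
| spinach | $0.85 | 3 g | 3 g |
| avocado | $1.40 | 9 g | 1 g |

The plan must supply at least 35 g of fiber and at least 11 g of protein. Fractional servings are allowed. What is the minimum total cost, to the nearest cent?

A basic optimal solution has at most two foods positive. Try each food alone and each pair with both targets met exactly.
spinach only: max(35/3, 11/3) = 11.67 servings → $9.92.
avocado only: max(35/9, 11/1) = 11 servings → $15.40.
spinach + avocado with both tight: 2.667 servings and 3 servings → $6.47.
So the least-cost plan costs $6.47.

$6.47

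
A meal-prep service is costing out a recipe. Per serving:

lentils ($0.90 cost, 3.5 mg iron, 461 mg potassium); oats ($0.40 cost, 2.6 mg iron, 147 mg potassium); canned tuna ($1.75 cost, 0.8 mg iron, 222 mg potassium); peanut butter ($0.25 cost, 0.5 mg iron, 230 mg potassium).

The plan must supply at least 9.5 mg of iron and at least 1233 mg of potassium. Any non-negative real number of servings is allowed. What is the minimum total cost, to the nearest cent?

$2.06

lentils only: max(9.5/3.5, 1233/461) = 2.714 servings → $2.44.
oats only: max(9.5/2.6, 1233/147) = 8.388 servings → $3.36.
canned tuna only: max(9.5/0.8, 1233/222) = 11.88 servings → $20.78.
peanut butter only: max(9.5/0.5, 1233/230) = 19 servings → $4.75.
lentils + oats with both tight: 2.645 servings and 0.09355 servings → $2.42.
lentils + canned tuna: intersection lies outside the first quadrant.
lentils + peanut butter: intersection lies outside the first quadrant.
oats + canned tuna with both tight: 2.443 servings and 3.937 servings → $7.87.
oats + peanut butter with both tight: 2.99 servings and 3.45 servings → $2.06.
canned tuna + peanut butter: intersection lies outside the first quadrant.
So the least-cost plan costs $2.06.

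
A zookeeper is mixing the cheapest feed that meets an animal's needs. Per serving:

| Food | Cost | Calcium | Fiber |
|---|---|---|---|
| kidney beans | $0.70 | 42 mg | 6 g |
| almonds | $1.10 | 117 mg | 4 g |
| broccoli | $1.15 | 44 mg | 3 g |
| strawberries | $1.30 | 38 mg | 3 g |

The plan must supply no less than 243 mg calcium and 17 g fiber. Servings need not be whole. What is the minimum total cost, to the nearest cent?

$2.87

This is a tiny linear program; its minimum lies at a vertex of the feasible set. List the vertices and price them.
kidney beans only: max(243/42, 17/6) = 5.786 servings → $4.05.
almonds only: max(243/117, 17/4) = 4.25 servings → $4.67.
broccoli only: max(243/44, 17/3) = 5.667 servings → $6.52.
strawberries only: max(243/38, 17/3) = 6.395 servings → $8.31.
kidney beans + almonds with both tight: 1.904 servings and 1.393 servings → $2.87.
kidney beans + broccoli with both tight: 0.1377 servings and 5.391 servings → $6.30.
kidney beans + strawberries: the both-tight solution has a negative serving — not a feasible corner.
almonds + broccoli: intersection lies outside the first quadrant.
almonds + strawberries with both tight: 0.4171 servings and 5.111 servings → $7.10.
broccoli + strawberries with both tight: 4.611 servings and 1.056 servings → $6.67.
The minimum over all feasible corners is $2.87.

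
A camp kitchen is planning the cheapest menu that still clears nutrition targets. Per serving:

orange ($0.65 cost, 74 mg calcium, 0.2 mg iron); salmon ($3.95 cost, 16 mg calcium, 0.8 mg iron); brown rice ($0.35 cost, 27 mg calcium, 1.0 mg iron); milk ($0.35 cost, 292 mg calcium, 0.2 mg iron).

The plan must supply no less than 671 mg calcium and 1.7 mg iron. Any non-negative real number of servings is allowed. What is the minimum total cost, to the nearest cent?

$1.21

At the optimum either one food covers both requirements or two foods hit both targets exactly; no other combination can be cheaper.
orange only: max(671/74, 1.7/0.2) = 9.068 servings → $5.89.
salmon only: max(671/16, 1.7/0.8) = 41.94 servings → $165.65.
brown rice only: max(671/27, 1.7/1.0) = 24.85 servings → $8.70.
milk only: max(671/292, 1.7/0.2) = 8.5 servings → $2.98.
orange + salmon: intersection lies outside the first quadrant.
orange + brown rice: intersection lies outside the first quadrant.
orange + milk with both tight: 8.307 servings and 0.1927 servings → $5.47.
salmon + brown rice: the both-tight solution has a negative serving — not a feasible corner.
salmon + milk with both tight: 1.572 servings and 2.212 servings → $6.98.
brown rice + milk with both tight: 1.264 servings and 2.181 servings → $1.21.
The minimum over all feasible corners is $1.21.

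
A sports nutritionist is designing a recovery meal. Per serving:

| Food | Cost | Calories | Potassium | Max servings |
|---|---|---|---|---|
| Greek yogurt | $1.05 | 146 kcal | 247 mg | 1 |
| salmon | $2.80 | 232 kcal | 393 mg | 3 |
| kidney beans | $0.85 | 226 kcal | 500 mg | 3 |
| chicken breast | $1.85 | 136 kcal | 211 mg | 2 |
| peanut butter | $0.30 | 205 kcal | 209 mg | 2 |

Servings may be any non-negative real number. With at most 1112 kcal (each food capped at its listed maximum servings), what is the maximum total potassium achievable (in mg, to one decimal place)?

2235.2 mg

Potassium per kcal: kidney beans 2.212, salmon 1.694, Greek yogurt 1.692, chicken breast 1.551, peanut butter 1.02.
Take 3 servings of kidney beans: uses 678 kcal, +1500.0 mg potassium (running total 1500.0 mg).
Take 1.871 servings of salmon: uses 434 kcal, +735.2 mg potassium (running total 2235.2 mg).
Greedy by best ratio exhausts the calories allowance optimally: 2235.2 mg.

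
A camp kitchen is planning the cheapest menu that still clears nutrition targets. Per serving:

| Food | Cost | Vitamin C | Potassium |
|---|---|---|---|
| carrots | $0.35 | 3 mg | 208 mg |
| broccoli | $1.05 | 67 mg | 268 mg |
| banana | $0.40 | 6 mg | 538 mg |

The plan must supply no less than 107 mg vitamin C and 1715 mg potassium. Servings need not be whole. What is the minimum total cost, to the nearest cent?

$2.44

Check every corner: each single food scaled to meet both minima, and each pair solved so both constraints bind.
carrots only: max(107/3, 1715/208) = 35.67 servings → $12.48.
broccoli only: max(107/67, 1715/268) = 6.399 servings → $6.72.
banana only: max(107/6, 1715/538) = 17.83 servings → $7.13.
carrots + broccoli with both tight: 6.566 servings and 1.303 servings → $3.67.
carrots + banana: intersection lies outside the first quadrant.
broccoli + banana with both tight: 1.373 servings and 2.504 servings → $2.44.
So the least-cost plan costs $2.44.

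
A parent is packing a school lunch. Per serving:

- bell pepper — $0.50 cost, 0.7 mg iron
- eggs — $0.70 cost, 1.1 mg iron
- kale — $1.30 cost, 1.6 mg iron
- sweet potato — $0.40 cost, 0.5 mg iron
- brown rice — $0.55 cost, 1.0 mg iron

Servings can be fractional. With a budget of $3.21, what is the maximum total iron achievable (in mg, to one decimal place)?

5.8 mg

Iron per dollar: brown rice 1.818, eggs 1.571, bell pepper 1.4, sweet potato 1.25, kale 1.231.
With no serving limits, spend the whole cost allowance on brown rice: $3.21 / $0.55 × 1.0 mg = 5.8 mg.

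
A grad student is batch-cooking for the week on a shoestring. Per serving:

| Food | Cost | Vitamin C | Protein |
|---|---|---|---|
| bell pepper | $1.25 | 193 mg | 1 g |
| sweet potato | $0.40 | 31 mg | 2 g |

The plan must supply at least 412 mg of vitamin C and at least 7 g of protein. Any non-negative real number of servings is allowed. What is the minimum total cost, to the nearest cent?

Compare the cost at each extreme point of the feasible region.
bell pepper only: max(412/193, 7/1) = 7 servings → $8.75.
sweet potato only: max(412/31, 7/2) = 13.29 servings → $5.32.
bell pepper + sweet potato with both tight: 1.71 servings and 2.645 servings → $3.20.
So the least-cost plan costs $3.20.

$3.20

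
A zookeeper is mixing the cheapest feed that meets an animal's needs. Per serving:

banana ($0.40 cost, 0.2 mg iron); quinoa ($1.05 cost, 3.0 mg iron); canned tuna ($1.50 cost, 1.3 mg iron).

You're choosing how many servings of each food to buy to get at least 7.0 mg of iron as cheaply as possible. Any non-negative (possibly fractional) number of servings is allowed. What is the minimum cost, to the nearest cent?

Cost per mg of iron: quinoa $0.3500, canned tuna $1.1538, banana $2.0000.
With no serving limits, use only quinoa: 7.0 mg / 3.0 mg = 2.333 servings × $1.05 = $2.45.

$2.45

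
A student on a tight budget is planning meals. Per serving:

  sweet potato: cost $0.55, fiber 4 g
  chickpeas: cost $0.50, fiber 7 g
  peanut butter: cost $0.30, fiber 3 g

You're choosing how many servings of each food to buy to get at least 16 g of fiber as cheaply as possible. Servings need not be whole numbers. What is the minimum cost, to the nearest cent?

Cost per g of fiber: chickpeas $0.0714, peanut butter $0.1000, sweet potato $0.1375.
With no serving limits, use only chickpeas: 16 g / 7 g = 2.286 servings × $0.50 = $1.14.

$1.14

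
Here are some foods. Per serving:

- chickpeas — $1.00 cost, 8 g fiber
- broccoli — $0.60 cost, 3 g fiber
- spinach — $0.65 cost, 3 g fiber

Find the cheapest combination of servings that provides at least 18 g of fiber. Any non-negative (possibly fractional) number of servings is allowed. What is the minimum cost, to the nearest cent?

Cost per g of fiber: chickpeas $0.1250, broccoli $0.2000, spinach $0.2167.
With no serving limits, use only chickpeas: 18 g / 8 g = 2.25 servings × $1.00 = $2.25.

$2.25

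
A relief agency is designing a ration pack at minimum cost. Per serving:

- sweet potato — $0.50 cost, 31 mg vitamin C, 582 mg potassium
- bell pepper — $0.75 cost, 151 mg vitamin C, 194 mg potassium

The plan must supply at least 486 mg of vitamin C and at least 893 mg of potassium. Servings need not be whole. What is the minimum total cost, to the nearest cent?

$2.59

sweet potato only: max(486/31, 893/582) = 15.68 servings → $7.84.
bell pepper only: max(486/151, 893/194) = 4.603 servings → $3.45.
sweet potato + bell pepper with both tight: 0.4954 servings and 3.117 servings → $2.59.
So the least-cost plan costs $2.59.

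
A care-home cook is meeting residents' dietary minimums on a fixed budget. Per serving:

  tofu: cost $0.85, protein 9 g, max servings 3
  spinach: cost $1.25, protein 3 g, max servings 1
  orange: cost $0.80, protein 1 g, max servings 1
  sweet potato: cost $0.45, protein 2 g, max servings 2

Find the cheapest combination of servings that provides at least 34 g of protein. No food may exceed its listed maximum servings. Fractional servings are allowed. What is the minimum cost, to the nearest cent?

Cost per g of protein: tofu $0.0944, sweet potato $0.2250, spinach $0.4167, orange $0.8000.
Take 3 servings of tofu: +27.0 g protein for $2.55 (total $2.55, still need 7.0 g).
Take 2 servings of sweet potato: +4.0 g protein for $0.90 (total $3.45, still need 3.0 g).
Take 1 serving of spinach: +3.0 g protein for $1.25 (total $4.70, still need 0.0 g).
Filling from the cheapest source first is optimal under one linear minimum: $4.70.

$4.70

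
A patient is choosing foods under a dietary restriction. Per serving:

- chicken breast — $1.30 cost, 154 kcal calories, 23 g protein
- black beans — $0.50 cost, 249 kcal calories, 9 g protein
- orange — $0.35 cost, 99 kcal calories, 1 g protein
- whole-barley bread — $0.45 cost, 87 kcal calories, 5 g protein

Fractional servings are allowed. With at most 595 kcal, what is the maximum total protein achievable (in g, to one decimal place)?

88.9 g

Protein per kcal: chicken breast 0.1494, whole-barley bread 0.05747, black beans 0.03614, orange 0.0101.
With no serving limits, spend the whole calories allowance on chicken breast: 595 kcal / 154 kcal × 23 g = 88.9 g.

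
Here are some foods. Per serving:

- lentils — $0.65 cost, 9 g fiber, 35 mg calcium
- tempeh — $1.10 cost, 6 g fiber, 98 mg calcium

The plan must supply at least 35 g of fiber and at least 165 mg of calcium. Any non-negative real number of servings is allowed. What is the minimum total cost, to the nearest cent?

$2.79

With two linear requirements the optimum uses one or two foods; enumerate the corners.
lentils only: max(35/9, 165/35) = 4.714 servings → $3.06.
tempeh only: max(35/6, 165/98) = 5.833 servings → $6.42.
lentils + tempeh with both tight: 3.631 servings and 0.3869 servings → $2.79.
The minimum over all feasible corners is $2.79.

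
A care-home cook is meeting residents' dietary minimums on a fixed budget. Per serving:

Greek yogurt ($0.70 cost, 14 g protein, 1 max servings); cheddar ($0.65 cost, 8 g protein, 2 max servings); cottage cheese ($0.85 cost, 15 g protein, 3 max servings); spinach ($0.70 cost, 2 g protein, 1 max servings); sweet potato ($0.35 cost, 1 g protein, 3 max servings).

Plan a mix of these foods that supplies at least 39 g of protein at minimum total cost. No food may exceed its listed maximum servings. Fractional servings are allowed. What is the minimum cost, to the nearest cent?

Cost per g of protein: Greek yogurt $0.0500, cottage cheese $0.0567, cheddar $0.0813, spinach $0.3500, sweet potato $0.3500.
Take 1 serving of Greek yogurt: +14.0 g protein for $0.70 (total $0.70, still need 25.0 g).
Take 1.667 servings of cottage cheese: +25.0 g protein for $1.42 (total $2.12, still need 0.0 g).
Greedy by cheapest-per-g is optimal for a single linear constraint, so the minimum cost is $2.12.

$2.12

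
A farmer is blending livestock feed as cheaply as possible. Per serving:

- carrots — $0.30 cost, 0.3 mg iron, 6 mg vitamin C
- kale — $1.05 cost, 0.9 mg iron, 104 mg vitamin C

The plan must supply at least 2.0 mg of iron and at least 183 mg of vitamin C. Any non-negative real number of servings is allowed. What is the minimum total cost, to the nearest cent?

Compare the cost at each extreme point of the feasible region.
carrots only: max(2.0/0.3, 183/6) = 30.5 servings → $9.15.
kale only: max(2.0/0.9, 183/104) = 2.222 servings → $2.33.
carrots + kale with both tight: 1.678 servings and 1.663 servings → $2.25.
The minimum over all feasible corners is $2.25.

$2.25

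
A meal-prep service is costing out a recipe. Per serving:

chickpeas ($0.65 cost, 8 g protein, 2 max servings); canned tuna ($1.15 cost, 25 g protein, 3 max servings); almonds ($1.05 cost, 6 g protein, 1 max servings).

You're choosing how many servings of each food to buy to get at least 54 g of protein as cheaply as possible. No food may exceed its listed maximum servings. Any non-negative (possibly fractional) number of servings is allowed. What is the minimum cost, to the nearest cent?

$2.48

Cost per g of protein: canned tuna $0.0460, chickpeas $0.0813, almonds $0.1750.
Take 2.16 servings of canned tuna: +54.0 g protein for $2.48 (total $2.48, still need 0.0 g).
Filling from the cheapest source first is optimal under one linear minimum: $2.48.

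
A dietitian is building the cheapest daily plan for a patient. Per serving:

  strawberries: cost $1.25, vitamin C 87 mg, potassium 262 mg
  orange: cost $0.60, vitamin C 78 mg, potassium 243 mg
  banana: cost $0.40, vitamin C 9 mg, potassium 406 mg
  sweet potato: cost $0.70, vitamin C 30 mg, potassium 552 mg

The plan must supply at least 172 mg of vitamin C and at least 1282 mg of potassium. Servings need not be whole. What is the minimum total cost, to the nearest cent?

$1.98

This is a tiny linear program; its minimum lies at a vertex of the feasible set. List the vertices and price them.
strawberries only: max(172/87, 1282/262) = 4.893 servings → $6.12.
orange only: max(172/78, 1282/243) = 5.276 servings → $3.17.
banana only: max(172/9, 1282/406) = 19.11 servings → $7.64.
sweet potato only: max(172/30, 1282/552) = 5.733 servings → $4.01.
strawberries + orange with both targets exact would need a negative amount; discard.
strawberries + banana with both tight: 1.768 servings and 2.016 servings → $3.02.
strawberries + sweet potato with both tight: 1.406 servings and 1.655 servings → $2.92.
orange + banana with both tight: 1.977 servings and 1.974 servings → $1.98.
orange + sweet potato with both tight: 1.579 servings and 1.627 servings → $2.09.
banana + sweet potato: the both-tight solution has a negative serving — not a feasible corner.
Cheapest feasible corner: $1.98.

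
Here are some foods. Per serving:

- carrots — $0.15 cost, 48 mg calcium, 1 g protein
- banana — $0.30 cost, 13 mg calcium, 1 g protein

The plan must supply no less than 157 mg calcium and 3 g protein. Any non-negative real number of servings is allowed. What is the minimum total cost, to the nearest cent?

$0.49

carrots only: max(157/48, 3/1) = 3.271 servings → $0.49.
banana only: max(157/13, 3/1) = 12.08 servings → $3.62.
carrots + banana with both targets exact would need a negative amount; discard.
The minimum over all feasible corners is $0.49.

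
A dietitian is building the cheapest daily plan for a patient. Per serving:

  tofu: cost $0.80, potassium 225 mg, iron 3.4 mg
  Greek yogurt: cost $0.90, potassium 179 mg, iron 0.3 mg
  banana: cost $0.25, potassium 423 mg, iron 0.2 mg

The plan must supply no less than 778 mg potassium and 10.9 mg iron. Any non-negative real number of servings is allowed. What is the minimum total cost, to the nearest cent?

$2.59

Minimising a linear cost over {potassium ≥ 778, iron ≥ 10.9, servings ≥ 0} — the optimum is at a vertex, using one or two foods.
tofu only: max(778/225, 10.9/3.4) = 3.458 servings → $2.77.
Greek yogurt only: max(778/179, 10.9/0.3) = 36.33 servings → $32.70.
banana only: max(778/423, 10.9/0.2) = 54.5 servings → $13.62.
tofu + Greek yogurt with both tight: 3.174 servings and 0.3561 servings → $2.86.
tofu + banana with both tight: 3.198 servings and 0.1383 servings → $2.59.
Greek yogurt + banana: intersection lies outside the first quadrant.
So the least-cost plan costs $2.59.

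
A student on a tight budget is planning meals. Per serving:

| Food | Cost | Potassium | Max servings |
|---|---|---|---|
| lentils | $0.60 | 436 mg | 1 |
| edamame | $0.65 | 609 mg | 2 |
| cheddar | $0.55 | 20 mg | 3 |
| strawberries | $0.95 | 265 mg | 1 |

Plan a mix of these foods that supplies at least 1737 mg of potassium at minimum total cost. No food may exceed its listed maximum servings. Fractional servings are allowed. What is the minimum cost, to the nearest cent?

Cost per mg of potassium: edamame $0.0011, lentils $0.0014, strawberries $0.0036, cheddar $0.0275.
Take 2 servings of edamame: +1218.0 mg potassium for $1.30 (total $1.30, still need 519.0 mg).
Take 1 serving of lentils: +436.0 mg potassium for $0.60 (total $1.90, still need 83.0 mg).
Take 0.3132 servings of strawberries: +83.0 mg potassium for $0.30 (total $2.20, still need 0.0 mg).
Filling from the cheapest source first is optimal under one linear minimum: $2.20.

$2.20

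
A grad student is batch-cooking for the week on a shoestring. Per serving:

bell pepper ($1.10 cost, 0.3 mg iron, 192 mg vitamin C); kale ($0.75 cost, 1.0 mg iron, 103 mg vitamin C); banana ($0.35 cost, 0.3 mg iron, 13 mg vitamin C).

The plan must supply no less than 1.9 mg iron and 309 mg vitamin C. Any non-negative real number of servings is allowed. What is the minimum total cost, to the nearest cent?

$2.04

The cheapest plan sits at a corner of the feasible region — with two constraints it uses at most two foods.
bell pepper only: max(1.9/0.3, 309/192) = 6.333 servings → $6.97.
kale only: max(1.9/1.0, 309/103) = 3 servings → $2.25.
banana only: max(1.9/0.3, 309/13) = 23.77 servings → $8.32.
bell pepper + kale with both tight: 0.7033 servings and 1.689 servings → $2.04.
bell pepper + banana with both tight: 1.266 servings and 5.067 servings → $3.17.
kale + banana: intersection lies outside the first quadrant.
So the least-cost plan costs $2.04.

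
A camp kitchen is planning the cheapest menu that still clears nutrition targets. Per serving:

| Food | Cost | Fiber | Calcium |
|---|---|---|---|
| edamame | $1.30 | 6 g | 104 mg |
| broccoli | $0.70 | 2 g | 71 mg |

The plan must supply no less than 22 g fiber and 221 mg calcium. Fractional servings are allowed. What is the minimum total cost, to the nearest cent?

$4.77

edamame only: max(22/6, 221/104) = 3.667 servings → $4.77.
broccoli only: max(22/2, 221/71) = 11 servings → $7.70.
edamame + broccoli with both targets exact would need a negative amount; discard.
The minimum over all feasible corners is $4.77.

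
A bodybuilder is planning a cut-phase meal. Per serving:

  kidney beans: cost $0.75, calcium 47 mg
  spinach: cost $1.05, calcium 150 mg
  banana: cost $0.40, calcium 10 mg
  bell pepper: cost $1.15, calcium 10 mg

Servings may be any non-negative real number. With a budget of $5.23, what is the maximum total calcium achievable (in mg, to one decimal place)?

Calcium per dollar: spinach 142.9, kidney beans 62.67, banana 25, bell pepper 8.696.
With no serving limits, spend the whole cost allowance on spinach: $5.23 / $1.05 × 150 mg = 747.1 mg.

747.1 mg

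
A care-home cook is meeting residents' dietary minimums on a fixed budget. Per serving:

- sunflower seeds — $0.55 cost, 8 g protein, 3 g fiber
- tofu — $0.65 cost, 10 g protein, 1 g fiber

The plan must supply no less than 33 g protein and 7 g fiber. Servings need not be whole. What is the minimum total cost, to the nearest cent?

For a min-cost LP with two ≥-constraints, a basic feasible solution has at most two positive variables.
sunflower seeds only: max(33/8, 7/3) = 4.125 servings → $2.27.
tofu only: max(33/10, 7/1) = 7 servings → $4.55.
sunflower seeds + tofu with both tight: 1.682 servings and 1.955 servings → $2.20.
So the least-cost plan costs $2.20.

$2.20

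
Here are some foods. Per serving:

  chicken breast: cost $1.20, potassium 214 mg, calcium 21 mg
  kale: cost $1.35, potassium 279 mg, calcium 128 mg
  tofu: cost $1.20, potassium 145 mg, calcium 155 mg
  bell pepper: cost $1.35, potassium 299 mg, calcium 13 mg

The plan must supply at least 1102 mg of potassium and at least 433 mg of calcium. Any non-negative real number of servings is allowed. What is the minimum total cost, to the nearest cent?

$5.28

An LP optimum is at a vertex; with two nutrient constraints at most two foods are used. Check each candidate.
chicken breast only: max(1102/214, 433/21) = 20.62 servings → $24.74.
kale only: max(1102/279, 433/128) = 3.95 servings → $5.33.
tofu only: max(1102/145, 433/155) = 7.6 servings → $9.12.
bell pepper only: max(1102/299, 433/13) = 33.31 servings → $44.97.
chicken breast + kale with both tight: 0.9404 servings and 3.229 servings → $5.49.
chicken breast + tofu with both tight: 3.586 servings and 2.308 servings → $7.07.
chicken breast + bell pepper with both targets exact would need a negative amount; discard.
kale + tofu with both targets exact would need a negative amount; discard.
kale + bell pepper with both tight: 3.323 servings and 0.5845 servings → $5.28.
tofu + bell pepper with both tight: 2.59 servings and 2.43 servings → $6.39.
Cheapest feasible corner: $5.28.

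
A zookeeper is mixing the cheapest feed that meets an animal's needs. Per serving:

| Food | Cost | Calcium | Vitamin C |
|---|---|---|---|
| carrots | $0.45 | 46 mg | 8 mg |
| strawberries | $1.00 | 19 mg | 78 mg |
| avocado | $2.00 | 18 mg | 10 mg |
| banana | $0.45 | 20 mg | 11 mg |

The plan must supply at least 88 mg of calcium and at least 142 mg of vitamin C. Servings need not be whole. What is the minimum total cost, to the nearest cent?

Minimising a linear cost over {calcium ≥ 88, vitamin C ≥ 142, servings ≥ 0} — the optimum is at a vertex, using one or two foods.
carrots only: max(88/46, 142/8) = 17.75 servings → $7.99.
strawberries only: max(88/19, 142/78) = 4.632 servings → $4.63.
avocado only: max(88/18, 142/10) = 14.2 servings → $28.40.
banana only: max(88/20, 142/11) = 12.91 servings → $5.81.
carrots + strawberries with both tight: 1.212 servings and 1.696 servings → $2.24.
carrots + avocado with both targets exact would need a negative amount; discard.
carrots + banana: the both-tight solution has a negative serving — not a feasible corner.
strawberries + avocado with both tight: 1.381 servings and 3.432 servings → $8.24.
strawberries + banana with both tight: 1.386 servings and 3.084 servings → $2.77.
avocado + banana: the both-tight solution has a negative serving — not a feasible corner.
So the least-cost plan costs $2.24.

$2.24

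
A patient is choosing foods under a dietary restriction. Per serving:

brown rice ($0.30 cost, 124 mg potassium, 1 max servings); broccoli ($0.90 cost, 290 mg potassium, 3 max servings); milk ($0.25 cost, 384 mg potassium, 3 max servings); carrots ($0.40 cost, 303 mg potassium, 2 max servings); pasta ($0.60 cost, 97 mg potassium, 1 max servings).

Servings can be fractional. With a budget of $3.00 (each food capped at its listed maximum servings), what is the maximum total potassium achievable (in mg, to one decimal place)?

2252.6 mg

Potassium per dollar: milk 1536, carrots 757.5, brown rice 413.3, broccoli 322.2, pasta 161.7.
Take 3 servings of milk: spends $0.75, +1152.0 mg potassium (running total 1152.0 mg).
Take 2 servings of carrots: spends $0.80, +606.0 mg potassium (running total 1758.0 mg).
Take 1 serving of brown rice: spends $0.30, +124.0 mg potassium (running total 1882.0 mg).
Take 1.278 servings of broccoli: spends $1.15, +370.6 mg potassium (running total 2252.6 mg).
Filling greedily by potassium-per-dollar is optimal for one linear limit, giving 2252.6 mg.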